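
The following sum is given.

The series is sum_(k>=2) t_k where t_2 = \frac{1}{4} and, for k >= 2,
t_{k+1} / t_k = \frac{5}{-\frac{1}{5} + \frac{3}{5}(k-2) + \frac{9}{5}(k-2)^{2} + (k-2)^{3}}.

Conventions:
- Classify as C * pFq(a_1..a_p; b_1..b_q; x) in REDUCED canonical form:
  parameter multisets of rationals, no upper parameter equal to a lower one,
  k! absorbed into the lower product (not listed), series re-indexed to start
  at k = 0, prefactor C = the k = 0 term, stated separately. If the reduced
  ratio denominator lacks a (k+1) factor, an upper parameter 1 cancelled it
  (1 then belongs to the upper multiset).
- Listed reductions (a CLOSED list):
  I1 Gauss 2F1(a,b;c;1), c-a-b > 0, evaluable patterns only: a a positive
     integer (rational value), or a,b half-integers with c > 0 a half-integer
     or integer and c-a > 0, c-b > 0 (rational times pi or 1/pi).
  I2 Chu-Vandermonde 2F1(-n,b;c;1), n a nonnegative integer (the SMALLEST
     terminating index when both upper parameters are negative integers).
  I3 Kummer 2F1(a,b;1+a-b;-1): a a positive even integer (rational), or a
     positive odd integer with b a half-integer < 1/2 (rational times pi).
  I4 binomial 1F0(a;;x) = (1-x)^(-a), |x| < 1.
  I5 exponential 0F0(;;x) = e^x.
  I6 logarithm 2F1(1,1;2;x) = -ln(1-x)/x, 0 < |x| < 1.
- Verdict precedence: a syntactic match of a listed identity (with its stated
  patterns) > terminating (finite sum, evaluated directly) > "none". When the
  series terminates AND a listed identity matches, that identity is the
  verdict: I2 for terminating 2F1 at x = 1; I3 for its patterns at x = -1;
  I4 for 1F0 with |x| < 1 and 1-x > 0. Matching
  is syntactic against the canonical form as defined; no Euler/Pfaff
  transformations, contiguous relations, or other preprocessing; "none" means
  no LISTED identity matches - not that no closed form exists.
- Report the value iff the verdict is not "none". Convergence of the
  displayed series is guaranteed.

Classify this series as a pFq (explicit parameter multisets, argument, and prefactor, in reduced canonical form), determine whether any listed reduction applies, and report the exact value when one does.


The tell: x = 5 and roots of the ratio polynomials (C = 1/4, x = 5) are the negated parameters.
Term ratio: r(k) = 5 * 1 / [(k-\frac{1}{5}) (k+1) (k+1)] - rational in k. x = 5; t_0 = \frac{1}{4}; negate the roots.

x = 5 here; the reduced form reads 0F2, upper {-}, lower {-\frac{1}{5}, 1}, C = \frac{1}{4}. Verdict: none (x = 5): each listed identity misses the multisets {-} ; {-\frac{1}{5}, 1}.


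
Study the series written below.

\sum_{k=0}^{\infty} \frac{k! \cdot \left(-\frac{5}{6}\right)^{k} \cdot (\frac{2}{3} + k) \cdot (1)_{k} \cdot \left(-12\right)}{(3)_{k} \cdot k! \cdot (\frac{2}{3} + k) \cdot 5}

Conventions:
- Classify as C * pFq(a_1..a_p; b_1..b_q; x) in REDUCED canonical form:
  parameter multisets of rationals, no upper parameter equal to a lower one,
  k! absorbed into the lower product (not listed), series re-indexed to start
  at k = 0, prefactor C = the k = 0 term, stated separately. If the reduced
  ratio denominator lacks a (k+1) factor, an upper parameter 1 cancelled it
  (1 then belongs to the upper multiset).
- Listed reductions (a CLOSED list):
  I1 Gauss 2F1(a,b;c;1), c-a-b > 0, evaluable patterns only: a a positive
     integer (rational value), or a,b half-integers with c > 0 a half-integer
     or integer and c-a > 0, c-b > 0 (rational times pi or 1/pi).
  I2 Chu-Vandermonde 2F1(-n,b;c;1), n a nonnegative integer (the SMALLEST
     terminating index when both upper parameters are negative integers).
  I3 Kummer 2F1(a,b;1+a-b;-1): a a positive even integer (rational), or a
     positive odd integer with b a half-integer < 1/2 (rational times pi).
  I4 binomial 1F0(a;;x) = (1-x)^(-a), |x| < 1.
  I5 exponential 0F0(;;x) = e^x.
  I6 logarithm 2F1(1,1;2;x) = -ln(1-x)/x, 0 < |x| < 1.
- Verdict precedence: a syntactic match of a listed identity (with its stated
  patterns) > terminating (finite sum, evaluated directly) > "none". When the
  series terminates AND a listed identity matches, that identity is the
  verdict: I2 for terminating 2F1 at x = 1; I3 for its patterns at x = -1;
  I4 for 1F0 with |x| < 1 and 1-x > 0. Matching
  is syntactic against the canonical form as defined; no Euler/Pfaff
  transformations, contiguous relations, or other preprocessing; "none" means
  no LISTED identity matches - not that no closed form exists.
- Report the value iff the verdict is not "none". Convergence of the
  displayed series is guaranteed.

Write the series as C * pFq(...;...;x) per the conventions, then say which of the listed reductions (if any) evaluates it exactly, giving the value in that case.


Classification (C = -\frac{12}{5}): 2F1 with upper {1, 1}, lower {3}, argument x = -\frac{5}{6}. Verdict: none here - no I1-I6 shape fits x = -\frac{5}{6} with lower {3}.

Key step: with t_0 = -\frac{12}{5}, the factorial ratio (C = -12/5, x = -5/6) (k+a-1)!/(a-1)! is a rising factorial (a)_k.
Term ratio: r(k) = -\frac{5}{6} * (k+1) (k+1) / [(k+3) (k+1)] - poly over poly, x = -\frac{5}{6} from leading terms; C = -\frac{12}{5} at k = 0.


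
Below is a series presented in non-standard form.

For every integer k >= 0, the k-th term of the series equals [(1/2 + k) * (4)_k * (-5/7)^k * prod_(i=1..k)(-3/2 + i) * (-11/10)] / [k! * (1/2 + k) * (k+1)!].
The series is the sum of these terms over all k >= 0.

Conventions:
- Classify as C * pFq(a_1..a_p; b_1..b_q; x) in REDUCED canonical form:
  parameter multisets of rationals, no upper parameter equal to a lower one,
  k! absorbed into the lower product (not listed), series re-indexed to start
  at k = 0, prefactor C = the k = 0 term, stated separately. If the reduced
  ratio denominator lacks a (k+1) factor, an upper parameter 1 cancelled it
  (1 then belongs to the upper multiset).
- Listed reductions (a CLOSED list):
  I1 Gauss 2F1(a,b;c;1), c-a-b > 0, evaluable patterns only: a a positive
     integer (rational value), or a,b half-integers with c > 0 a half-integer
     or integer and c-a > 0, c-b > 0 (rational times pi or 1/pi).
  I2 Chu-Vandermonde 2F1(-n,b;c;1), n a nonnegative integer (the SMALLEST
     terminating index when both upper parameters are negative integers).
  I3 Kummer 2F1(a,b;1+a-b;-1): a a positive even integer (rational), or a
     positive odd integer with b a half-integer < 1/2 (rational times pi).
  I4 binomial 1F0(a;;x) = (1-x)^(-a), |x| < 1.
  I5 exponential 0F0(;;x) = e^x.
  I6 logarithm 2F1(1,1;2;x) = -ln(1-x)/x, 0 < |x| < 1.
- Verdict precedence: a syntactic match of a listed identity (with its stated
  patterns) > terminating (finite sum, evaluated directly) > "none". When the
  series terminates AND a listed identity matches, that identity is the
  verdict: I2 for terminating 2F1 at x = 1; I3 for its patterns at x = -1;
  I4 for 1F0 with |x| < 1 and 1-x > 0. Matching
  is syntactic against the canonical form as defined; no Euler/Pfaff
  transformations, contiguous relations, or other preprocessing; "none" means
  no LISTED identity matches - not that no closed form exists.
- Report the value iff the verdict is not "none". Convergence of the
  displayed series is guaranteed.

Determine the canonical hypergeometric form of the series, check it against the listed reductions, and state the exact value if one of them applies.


x = -5/7 here; the reduced form reads 2F1, upper {-1/2, 4}, lower {2}, C = -11/10. Verdict: none. Every listed pattern misses the 2F1 form at -5/7, upper {-1/2, 4}.

First insight: from the first term -11/10: the running product (C = -11/10) telescopes to a rising factorial.
Step ratio: r(k) = (-5/7) * (k-1/2) (k+4) / [(k+2) (k+1)] - rational; roots negated = parameters, x = (-5/7), C = -11/10.


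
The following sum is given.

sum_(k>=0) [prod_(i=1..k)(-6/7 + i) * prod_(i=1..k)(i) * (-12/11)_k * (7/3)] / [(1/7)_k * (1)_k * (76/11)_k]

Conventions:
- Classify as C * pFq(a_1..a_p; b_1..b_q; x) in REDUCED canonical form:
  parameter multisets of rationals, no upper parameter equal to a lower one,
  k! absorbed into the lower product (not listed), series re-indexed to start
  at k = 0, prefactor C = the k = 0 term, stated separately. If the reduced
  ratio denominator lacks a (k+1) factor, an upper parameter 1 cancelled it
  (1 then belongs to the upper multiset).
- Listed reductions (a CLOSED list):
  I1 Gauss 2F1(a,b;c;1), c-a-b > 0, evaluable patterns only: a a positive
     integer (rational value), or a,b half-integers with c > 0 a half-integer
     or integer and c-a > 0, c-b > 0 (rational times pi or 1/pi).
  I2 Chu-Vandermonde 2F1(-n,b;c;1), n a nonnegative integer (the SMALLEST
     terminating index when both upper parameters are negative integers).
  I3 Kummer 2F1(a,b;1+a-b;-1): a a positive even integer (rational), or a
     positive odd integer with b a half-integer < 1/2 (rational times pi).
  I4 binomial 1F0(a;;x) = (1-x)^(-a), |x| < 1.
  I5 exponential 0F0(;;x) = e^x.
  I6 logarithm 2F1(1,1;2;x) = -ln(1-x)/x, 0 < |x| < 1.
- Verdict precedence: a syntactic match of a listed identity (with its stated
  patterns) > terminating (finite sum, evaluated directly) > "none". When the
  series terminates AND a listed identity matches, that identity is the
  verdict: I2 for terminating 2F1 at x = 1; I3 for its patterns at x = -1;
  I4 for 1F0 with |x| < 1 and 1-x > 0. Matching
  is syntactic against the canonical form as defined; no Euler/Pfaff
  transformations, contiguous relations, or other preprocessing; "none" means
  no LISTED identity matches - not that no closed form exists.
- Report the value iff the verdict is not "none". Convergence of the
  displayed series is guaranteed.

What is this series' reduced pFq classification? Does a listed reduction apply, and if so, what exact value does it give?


With C = 7/3: the canonical form is 2F1(-12/11, 1; 76/11; 1). Verdict: the Gauss summation I1 applies (x = 1: the Gamma ratio telescopes since c-a-b = 7 > 0 and a = 1 in Z>0). Hence: 65/33.

Structural cue: x = 1 and the parameter 1/7 appears in both the upper and lower lists and cancels.
Step ratio: r(k) = 1 * (k-12/11) (k+1) / [(k+76/11) (k+1)] - rational; roots negated = parameters, x = 1, C = 7/3.


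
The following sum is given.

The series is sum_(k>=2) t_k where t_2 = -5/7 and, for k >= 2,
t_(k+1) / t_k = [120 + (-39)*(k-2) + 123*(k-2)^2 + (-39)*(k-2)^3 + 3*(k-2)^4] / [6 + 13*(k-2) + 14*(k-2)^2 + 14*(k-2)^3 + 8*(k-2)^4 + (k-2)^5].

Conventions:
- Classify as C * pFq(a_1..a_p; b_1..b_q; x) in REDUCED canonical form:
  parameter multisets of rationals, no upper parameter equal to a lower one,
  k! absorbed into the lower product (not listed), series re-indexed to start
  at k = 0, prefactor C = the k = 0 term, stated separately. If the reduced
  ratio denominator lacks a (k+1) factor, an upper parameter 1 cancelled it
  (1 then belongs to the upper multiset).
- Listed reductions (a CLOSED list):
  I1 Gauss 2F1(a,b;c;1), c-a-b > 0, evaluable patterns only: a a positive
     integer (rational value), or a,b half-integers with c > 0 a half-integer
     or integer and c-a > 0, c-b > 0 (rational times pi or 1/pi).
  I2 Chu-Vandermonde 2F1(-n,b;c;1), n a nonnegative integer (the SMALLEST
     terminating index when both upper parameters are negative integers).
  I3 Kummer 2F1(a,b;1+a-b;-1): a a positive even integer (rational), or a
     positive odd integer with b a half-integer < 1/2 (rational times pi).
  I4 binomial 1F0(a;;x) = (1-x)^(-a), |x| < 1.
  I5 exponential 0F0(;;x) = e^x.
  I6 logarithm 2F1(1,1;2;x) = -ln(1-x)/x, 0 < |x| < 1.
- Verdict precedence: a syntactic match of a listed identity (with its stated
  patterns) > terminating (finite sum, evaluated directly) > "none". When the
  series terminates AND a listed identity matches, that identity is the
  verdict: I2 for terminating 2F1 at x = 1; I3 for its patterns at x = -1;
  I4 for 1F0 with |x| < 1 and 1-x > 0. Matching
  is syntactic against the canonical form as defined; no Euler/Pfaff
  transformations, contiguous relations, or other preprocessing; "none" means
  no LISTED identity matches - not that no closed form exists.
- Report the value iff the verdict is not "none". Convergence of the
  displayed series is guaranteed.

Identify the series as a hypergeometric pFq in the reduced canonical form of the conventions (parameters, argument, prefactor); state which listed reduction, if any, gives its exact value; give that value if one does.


The tell: from the first term -5/7: the ratio is unreduced: k^2 + 1 divides both sides (prefactor -5/7).
Adjacent-term ratio: r(k) = 3 * (k-8) (k-5) / [(k+1) (k+6) (k+1)] ; factor over Q: parameters, x = 3, and C = -5/7.

Classification (C = -5/7): 2F2 with upper {-8, -5}, lower {1, 6}, argument x = 3. Verdict: terminating. With -5 upstairs the series is a 6-term polynomial sum; evaluated term by term. Value: -5433/56.


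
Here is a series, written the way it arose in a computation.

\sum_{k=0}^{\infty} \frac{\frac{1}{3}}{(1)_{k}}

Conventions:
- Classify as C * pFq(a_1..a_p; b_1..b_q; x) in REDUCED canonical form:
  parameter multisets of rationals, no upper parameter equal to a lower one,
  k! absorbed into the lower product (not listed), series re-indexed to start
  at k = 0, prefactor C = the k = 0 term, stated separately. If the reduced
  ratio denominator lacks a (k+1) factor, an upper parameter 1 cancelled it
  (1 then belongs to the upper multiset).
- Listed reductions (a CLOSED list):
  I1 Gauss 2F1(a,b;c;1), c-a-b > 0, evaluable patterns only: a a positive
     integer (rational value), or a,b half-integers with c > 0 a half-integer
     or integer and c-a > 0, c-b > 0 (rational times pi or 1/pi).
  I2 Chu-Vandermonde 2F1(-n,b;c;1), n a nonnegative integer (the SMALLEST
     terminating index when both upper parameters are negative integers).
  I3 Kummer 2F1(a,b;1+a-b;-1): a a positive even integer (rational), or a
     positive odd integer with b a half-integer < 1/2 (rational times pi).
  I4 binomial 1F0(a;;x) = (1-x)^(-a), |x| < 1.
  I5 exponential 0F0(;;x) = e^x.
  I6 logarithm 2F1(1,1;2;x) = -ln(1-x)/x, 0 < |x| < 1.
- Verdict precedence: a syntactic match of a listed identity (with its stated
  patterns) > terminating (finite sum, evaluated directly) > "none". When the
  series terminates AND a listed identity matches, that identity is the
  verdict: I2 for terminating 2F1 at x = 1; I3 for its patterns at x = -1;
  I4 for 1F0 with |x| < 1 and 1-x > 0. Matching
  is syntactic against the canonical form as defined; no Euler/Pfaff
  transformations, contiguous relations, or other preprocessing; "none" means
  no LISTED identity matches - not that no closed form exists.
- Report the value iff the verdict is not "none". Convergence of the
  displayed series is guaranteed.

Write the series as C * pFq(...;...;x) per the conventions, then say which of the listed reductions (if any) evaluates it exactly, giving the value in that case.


First insight: with t_0 = \frac{1}{3}, (1)_k (C = 1/3, x = 1) is k! itself.
Ratio: r(k) = 1 * 1 / [(k+1)] - poly over poly, x = 1 from leading terms; C = \frac{1}{3} at k = 0.

This is \frac{1}{3} * 0F0(-; -; 1) in reduced canonical form. Verdict at x = 1: the I5 exponential reduction matches (the 0F0 exponential series at x = 1). Sum: \frac{1}{3} \cdot e^{1}.


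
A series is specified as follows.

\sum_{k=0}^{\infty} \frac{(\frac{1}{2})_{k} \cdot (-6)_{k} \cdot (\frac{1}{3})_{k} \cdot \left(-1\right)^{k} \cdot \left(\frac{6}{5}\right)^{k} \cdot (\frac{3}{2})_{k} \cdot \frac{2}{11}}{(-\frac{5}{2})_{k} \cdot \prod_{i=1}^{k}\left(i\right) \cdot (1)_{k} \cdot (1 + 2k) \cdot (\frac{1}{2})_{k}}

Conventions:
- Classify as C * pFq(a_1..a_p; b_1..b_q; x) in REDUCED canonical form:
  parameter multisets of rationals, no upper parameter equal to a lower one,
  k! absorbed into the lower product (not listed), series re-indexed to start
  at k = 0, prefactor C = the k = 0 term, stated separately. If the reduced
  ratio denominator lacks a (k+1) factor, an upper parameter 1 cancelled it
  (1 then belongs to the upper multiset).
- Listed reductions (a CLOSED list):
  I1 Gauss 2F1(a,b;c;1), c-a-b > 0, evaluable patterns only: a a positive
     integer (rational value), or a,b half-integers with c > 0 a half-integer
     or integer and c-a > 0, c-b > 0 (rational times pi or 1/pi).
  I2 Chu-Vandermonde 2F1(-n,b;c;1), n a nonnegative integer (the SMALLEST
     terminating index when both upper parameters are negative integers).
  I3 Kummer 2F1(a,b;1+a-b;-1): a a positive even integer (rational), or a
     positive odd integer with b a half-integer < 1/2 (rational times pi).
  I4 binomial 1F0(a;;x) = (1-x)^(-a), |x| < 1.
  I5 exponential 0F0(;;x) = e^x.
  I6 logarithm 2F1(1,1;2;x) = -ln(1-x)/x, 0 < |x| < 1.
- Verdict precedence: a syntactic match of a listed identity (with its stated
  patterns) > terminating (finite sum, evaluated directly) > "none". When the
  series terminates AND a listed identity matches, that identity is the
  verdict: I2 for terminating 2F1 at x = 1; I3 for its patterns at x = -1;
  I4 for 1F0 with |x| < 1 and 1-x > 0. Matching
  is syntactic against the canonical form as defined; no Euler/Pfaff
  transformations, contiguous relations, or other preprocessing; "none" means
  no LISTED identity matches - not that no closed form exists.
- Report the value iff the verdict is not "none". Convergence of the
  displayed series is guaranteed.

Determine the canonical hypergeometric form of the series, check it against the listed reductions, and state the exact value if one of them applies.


Key observation: t_0 = \frac{2}{11} here, and the lower (2k+1) factor (prefactor 2/11) shifts a half-integer Pochhammer.
Adjacent-term ratio: r(k) = -\frac{6}{5} * (k-6) (k+\frac{1}{3}) (k+\frac{1}{2}) / [(k-\frac{5}{2}) (k+1) (k+1)] - poly over poly, x = -\frac{6}{5} from leading terms; C = \frac{2}{11} at k = 0.

Reduced: x = -\frac{6}{5}, 3F2, upper = {-6, \frac{1}{3}, \frac{1}{2}}, lower = {-\frac{5}{2}, 1}, C = \frac{2}{11}. Verdict: terminating - upper -6 stops the sum at k = 6; the 7 terms are added exactly. Sum: -\frac{14109006}{859375}.


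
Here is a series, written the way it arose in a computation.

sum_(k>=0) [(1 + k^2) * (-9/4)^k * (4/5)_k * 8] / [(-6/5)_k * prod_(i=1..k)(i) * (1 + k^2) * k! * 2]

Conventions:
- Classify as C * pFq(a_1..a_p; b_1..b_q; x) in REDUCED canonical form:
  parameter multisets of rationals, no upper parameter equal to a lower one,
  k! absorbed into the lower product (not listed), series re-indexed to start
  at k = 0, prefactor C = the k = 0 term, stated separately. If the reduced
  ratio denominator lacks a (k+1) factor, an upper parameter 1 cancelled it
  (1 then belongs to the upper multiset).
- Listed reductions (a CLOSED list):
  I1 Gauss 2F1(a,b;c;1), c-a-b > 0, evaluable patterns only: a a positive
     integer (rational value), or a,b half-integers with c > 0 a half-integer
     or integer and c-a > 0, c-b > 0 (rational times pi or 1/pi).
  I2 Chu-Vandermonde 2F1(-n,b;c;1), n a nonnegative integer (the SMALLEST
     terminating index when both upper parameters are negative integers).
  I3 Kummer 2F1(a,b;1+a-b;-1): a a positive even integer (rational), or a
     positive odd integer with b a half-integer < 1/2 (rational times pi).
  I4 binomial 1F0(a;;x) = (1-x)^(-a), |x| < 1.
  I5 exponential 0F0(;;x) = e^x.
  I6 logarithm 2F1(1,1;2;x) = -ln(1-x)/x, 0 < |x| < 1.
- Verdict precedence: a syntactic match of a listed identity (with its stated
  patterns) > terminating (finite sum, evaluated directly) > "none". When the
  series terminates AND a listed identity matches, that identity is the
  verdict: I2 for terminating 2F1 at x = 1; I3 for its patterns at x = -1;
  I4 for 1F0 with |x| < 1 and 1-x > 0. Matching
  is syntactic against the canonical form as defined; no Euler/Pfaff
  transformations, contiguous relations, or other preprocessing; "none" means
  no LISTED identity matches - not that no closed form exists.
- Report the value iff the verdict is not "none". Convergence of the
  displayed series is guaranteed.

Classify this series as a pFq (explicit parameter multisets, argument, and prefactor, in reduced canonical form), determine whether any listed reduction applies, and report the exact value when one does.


The tell: t_0 being 4, the constant factors (C = 4) combine into one prefactor.
Consecutive-term ratio: r(k) = (-9/4) * (k+4/5) / [(k-6/5) (k+1) (k+1)] - rational; roots negated = parameters, x = (-9/4), C = 4.

At argument -9/4: a 1F2 with upper {4/5}, lower {-6/5, 1}, scaled by C = 4. Verdict: none. A 1F2 with upper {4/5} fits none of I1-I6 at x = -9/4; the sum runs forever.


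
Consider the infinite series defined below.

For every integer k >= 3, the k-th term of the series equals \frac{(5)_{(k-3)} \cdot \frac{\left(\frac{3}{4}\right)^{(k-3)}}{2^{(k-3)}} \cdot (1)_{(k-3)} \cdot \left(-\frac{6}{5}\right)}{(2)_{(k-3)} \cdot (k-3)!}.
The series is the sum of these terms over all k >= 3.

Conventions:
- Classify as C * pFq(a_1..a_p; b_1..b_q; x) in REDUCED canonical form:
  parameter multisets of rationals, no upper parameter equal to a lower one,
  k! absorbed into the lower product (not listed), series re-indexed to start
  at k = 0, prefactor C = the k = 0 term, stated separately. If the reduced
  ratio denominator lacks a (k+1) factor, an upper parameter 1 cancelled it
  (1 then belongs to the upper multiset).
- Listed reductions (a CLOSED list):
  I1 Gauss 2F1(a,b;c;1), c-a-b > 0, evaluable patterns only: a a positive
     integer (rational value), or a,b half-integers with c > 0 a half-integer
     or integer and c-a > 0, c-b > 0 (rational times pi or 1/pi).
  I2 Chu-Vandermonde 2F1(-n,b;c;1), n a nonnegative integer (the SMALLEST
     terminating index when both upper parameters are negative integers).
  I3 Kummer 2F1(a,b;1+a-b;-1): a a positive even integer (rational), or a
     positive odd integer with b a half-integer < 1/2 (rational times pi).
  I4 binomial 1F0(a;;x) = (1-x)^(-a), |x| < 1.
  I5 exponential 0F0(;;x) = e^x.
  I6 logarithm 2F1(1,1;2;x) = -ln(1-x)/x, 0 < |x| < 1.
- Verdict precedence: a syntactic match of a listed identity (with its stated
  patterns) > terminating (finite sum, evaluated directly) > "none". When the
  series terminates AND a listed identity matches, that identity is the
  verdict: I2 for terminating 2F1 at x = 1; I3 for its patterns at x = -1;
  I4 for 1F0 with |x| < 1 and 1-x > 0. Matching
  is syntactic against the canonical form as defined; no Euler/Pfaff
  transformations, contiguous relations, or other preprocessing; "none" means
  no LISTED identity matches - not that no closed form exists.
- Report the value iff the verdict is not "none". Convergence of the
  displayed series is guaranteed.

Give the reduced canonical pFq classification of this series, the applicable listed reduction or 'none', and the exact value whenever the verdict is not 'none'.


At argument \frac{3}{8}: a 2F1 with upper {1, 5}, lower {2}, scaled by C = -\frac{6}{5}. Verdict: none (x = \frac{3}{8}): each listed identity misses the multisets {1, 5} ; {2}.

Key observation: with t_0 = -\frac{6}{5}, the two k-th powers (C = -6/5, x = 3/8) combine into one argument.
Adjacent-term ratio: r(k) = \frac{3}{8} * (k+1) (k+5) / [(k+2) (k+1)] - poly over poly, x = \frac{3}{8} from leading terms; C = -\frac{6}{5} at k = 0.


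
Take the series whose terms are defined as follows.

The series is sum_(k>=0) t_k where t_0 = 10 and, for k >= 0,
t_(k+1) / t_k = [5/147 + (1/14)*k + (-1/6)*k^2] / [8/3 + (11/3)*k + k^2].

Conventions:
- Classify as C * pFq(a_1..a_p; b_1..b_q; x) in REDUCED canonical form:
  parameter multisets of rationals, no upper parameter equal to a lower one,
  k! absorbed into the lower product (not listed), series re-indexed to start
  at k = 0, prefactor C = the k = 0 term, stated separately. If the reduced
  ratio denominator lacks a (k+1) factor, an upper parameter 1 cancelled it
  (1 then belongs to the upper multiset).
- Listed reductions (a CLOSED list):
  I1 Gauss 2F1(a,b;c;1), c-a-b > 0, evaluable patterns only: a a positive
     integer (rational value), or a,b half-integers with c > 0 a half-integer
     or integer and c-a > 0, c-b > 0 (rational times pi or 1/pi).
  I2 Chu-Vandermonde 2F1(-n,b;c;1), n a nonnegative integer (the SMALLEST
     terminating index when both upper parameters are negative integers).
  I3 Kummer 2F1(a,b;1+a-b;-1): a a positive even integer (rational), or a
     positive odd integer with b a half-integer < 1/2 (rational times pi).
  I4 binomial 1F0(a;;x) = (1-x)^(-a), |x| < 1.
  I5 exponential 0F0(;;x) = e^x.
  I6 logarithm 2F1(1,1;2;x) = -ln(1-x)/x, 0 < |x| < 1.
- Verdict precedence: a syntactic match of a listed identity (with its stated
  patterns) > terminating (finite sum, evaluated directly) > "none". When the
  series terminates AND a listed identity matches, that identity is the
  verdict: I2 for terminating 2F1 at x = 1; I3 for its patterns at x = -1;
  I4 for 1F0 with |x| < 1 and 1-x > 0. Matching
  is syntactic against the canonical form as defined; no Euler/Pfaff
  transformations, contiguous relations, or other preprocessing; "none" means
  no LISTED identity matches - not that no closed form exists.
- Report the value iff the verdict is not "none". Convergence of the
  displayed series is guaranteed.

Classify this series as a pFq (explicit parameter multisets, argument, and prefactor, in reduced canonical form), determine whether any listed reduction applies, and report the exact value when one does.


Canonical form: C = 10 times 2F1 with upper {-5/7, 2/7}, lower {8/3}, x = -1/6. Verdict: none. No listed pattern accepts 2F1(-5/7, 2/7; 8/3; -1/6).

The tell: from the first term 10: factor the ratio over Q (prefactor 10): negated roots = parameters.
Adjacent-term ratio: r(k) = (-1/6) * (k-5/7) (k+2/7) / [(k+8/3) (k+1)] - poly over poly, x = (-1/6) from leading terms; C = 10 at k = 0.


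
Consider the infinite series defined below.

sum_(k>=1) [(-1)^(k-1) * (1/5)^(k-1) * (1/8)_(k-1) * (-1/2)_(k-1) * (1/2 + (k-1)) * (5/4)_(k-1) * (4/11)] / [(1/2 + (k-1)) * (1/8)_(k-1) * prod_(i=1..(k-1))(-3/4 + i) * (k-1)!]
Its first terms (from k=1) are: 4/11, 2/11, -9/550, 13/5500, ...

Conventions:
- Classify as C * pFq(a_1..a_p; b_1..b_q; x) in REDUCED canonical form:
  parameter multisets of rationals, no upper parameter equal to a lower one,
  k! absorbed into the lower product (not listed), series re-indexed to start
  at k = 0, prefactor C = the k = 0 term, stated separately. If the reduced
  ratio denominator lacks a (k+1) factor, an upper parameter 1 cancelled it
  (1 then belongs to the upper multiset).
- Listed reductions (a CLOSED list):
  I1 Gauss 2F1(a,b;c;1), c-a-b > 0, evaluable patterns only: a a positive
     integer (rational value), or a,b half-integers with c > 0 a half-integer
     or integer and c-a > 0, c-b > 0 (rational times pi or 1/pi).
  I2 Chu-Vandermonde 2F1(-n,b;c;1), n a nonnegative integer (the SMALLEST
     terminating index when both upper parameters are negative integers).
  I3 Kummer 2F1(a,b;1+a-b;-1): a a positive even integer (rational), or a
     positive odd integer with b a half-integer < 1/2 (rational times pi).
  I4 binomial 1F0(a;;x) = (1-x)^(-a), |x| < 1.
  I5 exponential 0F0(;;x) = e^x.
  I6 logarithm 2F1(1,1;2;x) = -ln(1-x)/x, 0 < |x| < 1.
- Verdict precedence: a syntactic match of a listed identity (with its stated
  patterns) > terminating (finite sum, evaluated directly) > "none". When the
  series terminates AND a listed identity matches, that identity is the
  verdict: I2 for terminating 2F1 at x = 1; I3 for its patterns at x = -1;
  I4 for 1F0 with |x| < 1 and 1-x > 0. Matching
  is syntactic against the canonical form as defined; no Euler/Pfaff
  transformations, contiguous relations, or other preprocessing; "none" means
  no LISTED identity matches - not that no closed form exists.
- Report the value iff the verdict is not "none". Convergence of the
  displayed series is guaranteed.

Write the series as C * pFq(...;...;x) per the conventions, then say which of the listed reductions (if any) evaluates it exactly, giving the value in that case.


Prefactor 4/11, argument -1/5: 2F1 with upper {-1/2, 5/4} over lower {1/4}. Verdict: no listed reduction: x = -1/5 and upper {-1/2, 5/4} fail every I1-I6 pattern.

First insight: t_0 = 4/11 here, and the parameter 1/8 appears in both the upper and lower lists and cancels (alongside the other common factor).
Ratio: r(k) = (-1/5) * (k-1/2) (k+5/4) / [(k+1/4) (k+1)] - rational in k, leading ratio (-1/5); with t_0 = 4/11, classification follows.


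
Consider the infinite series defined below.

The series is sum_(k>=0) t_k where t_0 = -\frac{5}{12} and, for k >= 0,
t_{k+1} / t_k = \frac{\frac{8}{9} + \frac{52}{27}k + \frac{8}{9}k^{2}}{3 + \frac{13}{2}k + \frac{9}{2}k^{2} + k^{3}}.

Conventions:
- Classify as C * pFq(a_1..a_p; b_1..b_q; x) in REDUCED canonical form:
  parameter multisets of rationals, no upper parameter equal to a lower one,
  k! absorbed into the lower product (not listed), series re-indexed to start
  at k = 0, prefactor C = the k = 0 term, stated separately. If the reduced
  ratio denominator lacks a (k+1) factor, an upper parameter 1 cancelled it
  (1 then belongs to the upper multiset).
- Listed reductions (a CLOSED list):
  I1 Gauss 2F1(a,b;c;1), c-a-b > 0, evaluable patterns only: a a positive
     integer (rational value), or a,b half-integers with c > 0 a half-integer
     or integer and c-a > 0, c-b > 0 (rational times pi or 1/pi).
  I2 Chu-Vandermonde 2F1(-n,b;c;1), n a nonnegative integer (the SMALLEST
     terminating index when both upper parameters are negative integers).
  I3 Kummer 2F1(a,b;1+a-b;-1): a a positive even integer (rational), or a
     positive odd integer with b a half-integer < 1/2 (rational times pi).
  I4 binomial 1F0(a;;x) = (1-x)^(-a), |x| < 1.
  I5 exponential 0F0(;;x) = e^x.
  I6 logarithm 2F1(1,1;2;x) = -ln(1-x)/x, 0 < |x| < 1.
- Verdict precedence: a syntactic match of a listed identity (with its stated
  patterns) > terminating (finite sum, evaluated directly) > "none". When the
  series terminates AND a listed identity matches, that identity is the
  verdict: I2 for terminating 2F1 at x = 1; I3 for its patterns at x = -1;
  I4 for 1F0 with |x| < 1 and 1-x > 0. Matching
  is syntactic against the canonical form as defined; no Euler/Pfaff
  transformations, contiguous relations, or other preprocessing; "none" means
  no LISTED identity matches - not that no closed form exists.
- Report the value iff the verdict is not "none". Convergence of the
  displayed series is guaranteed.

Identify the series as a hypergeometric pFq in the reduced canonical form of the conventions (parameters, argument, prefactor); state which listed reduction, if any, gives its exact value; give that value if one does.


x = \frac{8}{9} here; the reduced form reads 1F1, upper {\frac{2}{3}}, lower {2}, C = -\frac{5}{12}. Verdict: none. Every listed pattern misses the 1F1 form at \frac{8}{9}, upper {\frac{2}{3}}.

Key step: t_0 being -\frac{5}{12}, factor the ratio over Q (prefactor -5/12): negated roots = parameters.
Step ratio: r(k) = \frac{8}{9} * (k+\frac{2}{3}) / [(k+2) (k+1)] - poly over poly, x = \frac{8}{9} from leading terms; C = -\frac{5}{12} at k = 0.


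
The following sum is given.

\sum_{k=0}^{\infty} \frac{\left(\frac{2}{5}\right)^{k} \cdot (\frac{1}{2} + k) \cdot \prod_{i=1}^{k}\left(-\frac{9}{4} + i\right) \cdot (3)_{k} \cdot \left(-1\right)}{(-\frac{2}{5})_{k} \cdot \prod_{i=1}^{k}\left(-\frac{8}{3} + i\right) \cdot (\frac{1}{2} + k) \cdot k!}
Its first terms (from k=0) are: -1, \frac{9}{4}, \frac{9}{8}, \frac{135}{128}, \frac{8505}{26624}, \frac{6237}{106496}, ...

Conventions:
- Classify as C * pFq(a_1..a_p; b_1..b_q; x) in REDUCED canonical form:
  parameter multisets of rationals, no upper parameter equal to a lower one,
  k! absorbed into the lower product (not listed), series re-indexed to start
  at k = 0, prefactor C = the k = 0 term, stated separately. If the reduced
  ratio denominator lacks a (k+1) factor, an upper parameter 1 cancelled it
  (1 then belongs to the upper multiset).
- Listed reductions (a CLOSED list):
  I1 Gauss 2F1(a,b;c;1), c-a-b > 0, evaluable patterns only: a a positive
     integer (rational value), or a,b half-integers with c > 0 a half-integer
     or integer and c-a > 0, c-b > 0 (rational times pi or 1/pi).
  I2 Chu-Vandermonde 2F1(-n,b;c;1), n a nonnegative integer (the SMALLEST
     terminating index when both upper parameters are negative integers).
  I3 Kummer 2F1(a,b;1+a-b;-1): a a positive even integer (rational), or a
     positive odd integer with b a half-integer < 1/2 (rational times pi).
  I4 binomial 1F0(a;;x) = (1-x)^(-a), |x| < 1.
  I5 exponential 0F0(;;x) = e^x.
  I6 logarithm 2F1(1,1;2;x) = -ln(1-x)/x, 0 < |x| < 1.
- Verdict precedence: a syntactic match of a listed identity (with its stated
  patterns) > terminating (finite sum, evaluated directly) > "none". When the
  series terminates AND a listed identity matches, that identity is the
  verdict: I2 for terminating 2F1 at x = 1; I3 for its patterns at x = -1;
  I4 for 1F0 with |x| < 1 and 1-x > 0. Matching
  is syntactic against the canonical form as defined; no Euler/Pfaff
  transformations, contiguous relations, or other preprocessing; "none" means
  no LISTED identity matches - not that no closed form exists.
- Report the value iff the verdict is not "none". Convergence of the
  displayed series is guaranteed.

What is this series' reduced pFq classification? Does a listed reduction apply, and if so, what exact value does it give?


Classification (C = -1): 2F2 with upper {-\frac{5}{4}, 3}, lower {-\frac{5}{3}, -\frac{2}{5}}, argument x = \frac{2}{5}. Verdict: none (x = \frac{2}{5}): each listed identity misses the multisets {-\frac{5}{4}, 3} ; {-\frac{5}{3}, -\frac{2}{5}}.

Key observation: with t_0 = -1, the lower running product (prefactor -1) is a rising factorial.
Adjacent-term ratio: r(k) = \frac{2}{5} * (k-\frac{5}{4}) (k+3) / [(k-\frac{5}{3}) (k-\frac{2}{5}) (k+1)] - rational; roots negated = parameters, x = \frac{2}{5}, C = -1.


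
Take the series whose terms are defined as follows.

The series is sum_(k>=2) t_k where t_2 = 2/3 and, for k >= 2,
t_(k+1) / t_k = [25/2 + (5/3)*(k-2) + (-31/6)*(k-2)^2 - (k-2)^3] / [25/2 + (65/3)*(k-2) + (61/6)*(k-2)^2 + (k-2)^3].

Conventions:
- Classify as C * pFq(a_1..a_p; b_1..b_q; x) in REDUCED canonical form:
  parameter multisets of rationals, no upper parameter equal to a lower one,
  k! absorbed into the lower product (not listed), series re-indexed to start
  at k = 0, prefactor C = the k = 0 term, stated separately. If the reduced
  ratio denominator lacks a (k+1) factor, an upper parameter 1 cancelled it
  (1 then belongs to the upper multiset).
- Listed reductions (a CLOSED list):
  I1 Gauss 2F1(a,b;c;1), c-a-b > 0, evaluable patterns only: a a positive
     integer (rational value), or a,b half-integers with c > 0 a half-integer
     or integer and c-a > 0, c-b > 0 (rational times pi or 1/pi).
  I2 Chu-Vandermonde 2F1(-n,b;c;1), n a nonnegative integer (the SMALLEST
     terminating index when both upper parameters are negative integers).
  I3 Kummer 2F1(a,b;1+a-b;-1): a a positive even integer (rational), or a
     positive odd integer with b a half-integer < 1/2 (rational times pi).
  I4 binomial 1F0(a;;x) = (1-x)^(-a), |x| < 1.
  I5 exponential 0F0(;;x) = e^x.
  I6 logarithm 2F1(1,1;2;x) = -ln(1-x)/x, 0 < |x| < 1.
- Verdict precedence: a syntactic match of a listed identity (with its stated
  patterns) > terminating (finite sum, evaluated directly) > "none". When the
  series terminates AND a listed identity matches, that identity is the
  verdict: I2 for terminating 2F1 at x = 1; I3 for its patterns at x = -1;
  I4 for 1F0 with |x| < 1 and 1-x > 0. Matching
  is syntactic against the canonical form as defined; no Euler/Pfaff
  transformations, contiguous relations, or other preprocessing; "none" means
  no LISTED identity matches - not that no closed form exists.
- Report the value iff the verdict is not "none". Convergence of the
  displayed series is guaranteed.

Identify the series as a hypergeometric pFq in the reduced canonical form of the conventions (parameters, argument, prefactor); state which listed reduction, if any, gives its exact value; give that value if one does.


First insight: x = (-1) and factor the ratio over Q (C = 2/3, x = -1): negated roots = parameters.
Consecutive-term ratio: r(k) = (-1) * (k-3/2) (k+5) / [(k+15/2) (k+1)] - poly over poly, x = (-1) from leading terms; C = 2/3 at k = 0.

This is 2/3 * 2F1(-3/2, 5; 15/2; -1) in reduced canonical form. Verdict: this is Kummer's theorem (I3) (x = -1; c = 15/2 equals 1+a-b for upper {-3/2, 5}: listed pattern). Its exact value is (15015/32768) * pi.


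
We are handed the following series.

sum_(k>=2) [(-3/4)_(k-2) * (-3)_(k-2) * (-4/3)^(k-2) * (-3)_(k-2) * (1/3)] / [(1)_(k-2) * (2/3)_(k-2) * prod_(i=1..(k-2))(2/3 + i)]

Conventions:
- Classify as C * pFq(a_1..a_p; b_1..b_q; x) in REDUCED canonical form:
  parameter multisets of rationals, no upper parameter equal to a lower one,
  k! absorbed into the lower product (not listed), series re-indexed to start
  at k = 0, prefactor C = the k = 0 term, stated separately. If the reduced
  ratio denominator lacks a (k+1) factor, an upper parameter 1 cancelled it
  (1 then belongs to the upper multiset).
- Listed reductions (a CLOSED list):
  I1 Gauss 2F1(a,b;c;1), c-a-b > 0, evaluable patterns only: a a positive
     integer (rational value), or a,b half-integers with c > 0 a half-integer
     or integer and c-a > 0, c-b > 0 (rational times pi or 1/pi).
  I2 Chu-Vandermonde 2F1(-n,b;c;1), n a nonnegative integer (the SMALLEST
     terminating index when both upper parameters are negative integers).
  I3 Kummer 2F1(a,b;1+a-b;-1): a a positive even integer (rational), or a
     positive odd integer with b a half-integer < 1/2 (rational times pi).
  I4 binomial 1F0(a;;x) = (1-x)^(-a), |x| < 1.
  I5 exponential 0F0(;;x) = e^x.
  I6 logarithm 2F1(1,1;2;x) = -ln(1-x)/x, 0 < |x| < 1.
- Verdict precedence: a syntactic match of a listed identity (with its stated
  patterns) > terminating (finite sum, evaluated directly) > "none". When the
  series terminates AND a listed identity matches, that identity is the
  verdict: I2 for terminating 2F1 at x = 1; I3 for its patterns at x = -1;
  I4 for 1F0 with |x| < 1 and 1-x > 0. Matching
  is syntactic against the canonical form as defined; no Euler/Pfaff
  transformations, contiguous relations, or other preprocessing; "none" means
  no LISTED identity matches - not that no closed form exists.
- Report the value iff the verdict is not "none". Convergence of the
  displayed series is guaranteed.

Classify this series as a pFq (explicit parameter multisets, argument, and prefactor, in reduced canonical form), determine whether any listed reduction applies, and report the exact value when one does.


Classification (C = 1/3): 3F2 with upper {-3, -3, -3/4}, lower {2/3, 5/3}, argument x = -4/3. Verdict: terminating. With -3 upstairs the series is a 4-term polynomial sum; evaluated term by term. Its exact value is 139991/52800.

First insight: with t_0 = 1/3, the lower running product (C = 1/3) is a rising factorial.
Ratio: r(k) = (-4/3) * (k-3) (k-3) (k-3/4) / [(k+2/3) (k+5/3) (k+1)] ; factor over Q: parameters, x = (-4/3), and C = 1/3.


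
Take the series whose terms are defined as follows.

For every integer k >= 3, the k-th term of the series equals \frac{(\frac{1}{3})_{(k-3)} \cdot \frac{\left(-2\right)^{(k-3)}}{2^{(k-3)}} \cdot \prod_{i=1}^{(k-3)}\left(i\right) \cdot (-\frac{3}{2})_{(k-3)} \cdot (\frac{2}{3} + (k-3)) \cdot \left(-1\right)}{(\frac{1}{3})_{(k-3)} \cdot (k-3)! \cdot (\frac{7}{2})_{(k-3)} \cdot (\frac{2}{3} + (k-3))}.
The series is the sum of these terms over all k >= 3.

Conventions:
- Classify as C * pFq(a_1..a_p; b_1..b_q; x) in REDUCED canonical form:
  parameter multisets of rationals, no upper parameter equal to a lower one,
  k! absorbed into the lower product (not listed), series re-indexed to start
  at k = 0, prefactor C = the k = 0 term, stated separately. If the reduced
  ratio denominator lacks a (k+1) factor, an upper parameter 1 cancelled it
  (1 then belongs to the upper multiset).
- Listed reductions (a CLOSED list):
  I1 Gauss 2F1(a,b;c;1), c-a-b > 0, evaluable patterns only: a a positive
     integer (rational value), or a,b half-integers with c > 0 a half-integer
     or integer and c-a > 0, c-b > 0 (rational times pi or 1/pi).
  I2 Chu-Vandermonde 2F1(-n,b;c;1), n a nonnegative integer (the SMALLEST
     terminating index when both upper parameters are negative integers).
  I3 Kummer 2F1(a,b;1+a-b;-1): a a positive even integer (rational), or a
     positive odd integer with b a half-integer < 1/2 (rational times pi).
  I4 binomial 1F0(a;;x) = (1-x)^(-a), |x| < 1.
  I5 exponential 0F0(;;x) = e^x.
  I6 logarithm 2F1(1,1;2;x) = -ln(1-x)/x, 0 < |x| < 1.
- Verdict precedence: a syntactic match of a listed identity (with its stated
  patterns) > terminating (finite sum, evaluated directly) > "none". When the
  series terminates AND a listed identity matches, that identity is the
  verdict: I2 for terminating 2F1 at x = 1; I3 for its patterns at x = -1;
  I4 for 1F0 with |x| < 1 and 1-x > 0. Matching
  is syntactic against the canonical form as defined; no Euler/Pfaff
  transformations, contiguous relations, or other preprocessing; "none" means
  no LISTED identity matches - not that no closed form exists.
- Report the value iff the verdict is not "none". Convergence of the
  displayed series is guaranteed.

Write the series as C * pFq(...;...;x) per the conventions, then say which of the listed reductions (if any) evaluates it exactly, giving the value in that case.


Classification (C = -1): 2F1 with upper {-\frac{3}{2}, 1}, lower {\frac{7}{2}}, argument x = -1. Verdict at x = -1: Kummer (I3) matches (x = -1; c = \frac{7}{2} equals 1+a-b for upper {-\frac{3}{2}, 1}: listed pattern). Sum: \left(-\frac{15}{32}\right) \cdot \pi.

Key observation: x = -1 and the running product (C = -1) telescopes to a rising factorial.
Ratio: r(k) = -1 * (k-\frac{3}{2}) (k+1) / [(k+\frac{7}{2}) (k+1)] - poly over poly, x = -1 from leading terms; C = -1 at k = 0.
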